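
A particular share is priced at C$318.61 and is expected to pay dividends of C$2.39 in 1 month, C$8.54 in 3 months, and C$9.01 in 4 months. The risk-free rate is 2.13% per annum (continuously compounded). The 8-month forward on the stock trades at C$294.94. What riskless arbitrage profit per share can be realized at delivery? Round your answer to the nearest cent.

C$8.12 per share

PV(dividends) I = 2.39·e^(−0.0213·1/12) + 8.54·e^(−0.0213·3/12) + 9.01·e^(−0.0213·4/12) = 19.8267
Fair forward F* = (S − I)·e^(rT) = (318.61 − 19.8267)·e^0.014200 = 298.7833 × 1.014301 = 303.0562
Market C$294.94 < fair 303.0562: forward underpriced → reverse cash-and-carry (short the stock, invest proceeds at r, pay the dividends, go long the forward).
Profit at T = |F_mkt − F*| = |294.94 − 303.0562| = C$8.12 per share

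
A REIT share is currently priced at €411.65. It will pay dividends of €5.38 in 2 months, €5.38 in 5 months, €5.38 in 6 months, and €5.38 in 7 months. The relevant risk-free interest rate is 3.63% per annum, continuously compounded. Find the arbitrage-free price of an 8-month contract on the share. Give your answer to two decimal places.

€400.02

PV(dividends) I = 5.38·e^(−0.0363·2/12) + 5.38·e^(−0.0363·5/12) + 5.38·e^(−0.0363·6/12) + 5.38·e^(−0.0363·7/12)
I = 5.3475 + 5.2992 + 5.2832 + 5.2673 = 21.1972
F = (S − I)·e^(rT) = (411.65 − 21.1972) · e^(0.0363·8/12)
= 390.4528 · e^0.024200 = 390.4528 × 1.024495 = €400.02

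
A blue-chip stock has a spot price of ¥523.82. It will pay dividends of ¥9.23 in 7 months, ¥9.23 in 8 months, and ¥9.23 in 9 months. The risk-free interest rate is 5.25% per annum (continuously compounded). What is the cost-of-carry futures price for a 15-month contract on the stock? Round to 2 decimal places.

¥530.80

PV(dividends) I = 9.23·e^(−0.0525·7/12) + 9.23·e^(−0.0525·8/12) + 9.23·e^(−0.0525·9/12)
I = 8.9516 + 8.9125 + 8.8736 = 26.7377
F = (S − I)·e^(rT) = (523.82 − 26.7377) · e^(0.0525·15/12)
= 497.0823 · e^0.065625 = 497.0823 × 1.067826 = ¥530.80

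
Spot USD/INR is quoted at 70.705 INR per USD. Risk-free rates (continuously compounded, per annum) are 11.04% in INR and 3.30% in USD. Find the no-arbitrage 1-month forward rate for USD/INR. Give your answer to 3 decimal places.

71.163

F = S·e^((r_INR − r_USD)T) = 70.705 · e^((0.1104 − 0.0330) × 1/12)
= 70.705 · e^0.006450 = 70.705 × 1.006471
F = 71.163 INR per USD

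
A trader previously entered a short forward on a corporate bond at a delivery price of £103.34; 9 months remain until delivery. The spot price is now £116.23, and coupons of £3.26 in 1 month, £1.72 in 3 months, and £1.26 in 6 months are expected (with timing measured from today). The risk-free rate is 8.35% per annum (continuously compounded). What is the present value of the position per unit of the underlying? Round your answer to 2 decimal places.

-£13.03

PV(remaining coupons) I = 3.26·e^(−0.0835·1/12) + 1.72·e^(−0.0835·3/12) + 1.26·e^(−0.0835·6/12) = 6.1303
Current forward F = (S − I)·e^(rT) = (116.23 − 6.1303)·e^(0.0835·9/12) = 110.0997 × 1.064628 = 117.2152
Value (long) = (F − K)·e^(−rT) = (117.2152 − 103.34) × 0.939296 = 13.0329
Short position value = −(long value) = -£13.03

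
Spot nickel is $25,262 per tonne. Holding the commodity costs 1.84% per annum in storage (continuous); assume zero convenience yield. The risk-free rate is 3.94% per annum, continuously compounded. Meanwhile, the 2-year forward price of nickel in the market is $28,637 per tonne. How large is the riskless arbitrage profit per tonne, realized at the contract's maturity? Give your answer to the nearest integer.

Fair forward: F* = S·e^(carry·T), with carry = (r + u) = 0.0394 + 0.0184 = 0.0578
F* = 25262 · e^(0.0578 × 2) = 25262 · e^0.115600 = 25262 × 1.122547 = $28357.7823
Market $28637 > fair $28357.7823: forward overpriced → cash-and-carry (buy spot, short the forward).
At maturity, profit = |F_mkt − F*| = |28637 − 28357.7823| = $279 per tonne

$279 per tonne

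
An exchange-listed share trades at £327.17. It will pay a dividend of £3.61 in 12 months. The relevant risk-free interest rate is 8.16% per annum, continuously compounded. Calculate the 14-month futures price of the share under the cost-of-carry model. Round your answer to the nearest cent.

£356.19

PV(dividends) I = 3.61·e^(−0.0816·12/12)
I = 3.3271
F = (S − I)·e^(rT) = (327.17 − 3.3271) · e^(0.0816·14/12)
= 323.8429 · e^0.095200 = 323.8429 × 1.099879 = £356.19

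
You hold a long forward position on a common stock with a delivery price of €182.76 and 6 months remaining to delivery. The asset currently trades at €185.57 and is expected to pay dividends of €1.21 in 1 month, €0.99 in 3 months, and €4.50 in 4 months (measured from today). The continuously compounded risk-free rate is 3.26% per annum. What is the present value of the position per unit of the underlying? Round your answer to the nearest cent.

PV(remaining dividends) I = 1.21·e^(−0.0326·1/12) + 0.99·e^(−0.0326·3/12) + 4.50·e^(−0.0326·4/12) = 6.6400
Current forward F = (S − I)·e^(rT) = (185.57 − 6.6400)·e^(0.0326·6/12) = 178.9300 × 1.016434 = 181.8705
Value (long) = (F − K)·e^(−rT) = (181.8705 − 182.76) × 0.983832 = -0.8751
Value = -€0.88

-€0.88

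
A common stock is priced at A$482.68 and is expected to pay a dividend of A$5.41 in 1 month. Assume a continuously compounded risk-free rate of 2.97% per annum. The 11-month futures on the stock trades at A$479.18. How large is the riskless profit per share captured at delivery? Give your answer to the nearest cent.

PV(dividends) I = 5.41·e^(−0.0297·1/12) = 5.3966
Fair futures F* = (S − I)·e^(rT) = (482.68 − 5.3966)·e^0.027225 = 477.2834 × 1.027599 = 490.4559
Market A$479.18 < fair 490.4559: forward underpriced → reverse cash-and-carry (short the stock, invest proceeds at r, pay the dividends, go long the forward).
Profit at T = |F_mkt − F*| = |479.18 − 490.4559| = A$11.28 per share

A$11.28 per share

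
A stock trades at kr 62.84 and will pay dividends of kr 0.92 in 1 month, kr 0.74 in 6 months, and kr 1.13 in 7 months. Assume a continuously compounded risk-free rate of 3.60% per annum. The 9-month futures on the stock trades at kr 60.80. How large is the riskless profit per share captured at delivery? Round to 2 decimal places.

PV(dividends) I = 0.92·e^(−0.0360·1/12) + 0.74·e^(−0.0360·6/12) + 1.13·e^(−0.0360·7/12) = 2.7506
Fair futures F* = (S − I)·e^(rT) = (62.84 − 2.7506)·e^0.027000 = 60.0894 × 1.027368 = 61.7339
Market kr 60.80 < fair 61.7339: forward underpriced → reverse cash-and-carry (short the stock, invest proceeds at r, pay the dividends, go long the forward).
Profit at T = |F_mkt − F*| = |60.80 − 61.7339| = kr 0.93 per share

kr 0.93 per share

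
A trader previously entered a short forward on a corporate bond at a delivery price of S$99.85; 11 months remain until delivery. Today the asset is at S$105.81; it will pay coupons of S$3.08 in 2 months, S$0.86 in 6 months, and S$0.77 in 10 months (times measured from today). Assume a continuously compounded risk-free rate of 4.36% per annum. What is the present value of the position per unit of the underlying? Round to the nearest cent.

-S$5.23

PV(remaining coupons) I = 3.08·e^(−0.0436·2/12) + 0.86·e^(−0.0436·6/12) + 0.77·e^(−0.0436·10/12) = 4.6417
Current forward F = (S − I)·e^(rT) = (105.81 − 4.6417)·e^(0.0436·11/12) = 101.1683 × 1.040776 = 105.2935
Value (long) = (F − K)·e^(−rT) = (105.2935 − 99.85) × 0.960821 = 5.2302
Short position value = −(long value) = -S$5.23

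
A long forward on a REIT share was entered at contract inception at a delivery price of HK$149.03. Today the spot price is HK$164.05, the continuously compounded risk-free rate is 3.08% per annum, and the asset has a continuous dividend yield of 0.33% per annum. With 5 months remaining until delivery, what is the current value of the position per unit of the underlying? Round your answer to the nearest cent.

Current fair forward for the remaining 5 months: F = S·e^((r − q)·T), (r − q) = 0.0308 − 0.0033 = 0.0275
F = 164.05 · e^(0.0275 × 5/12) = 164.05 × 1.011524 = 165.9405
Value of long forward = (F − K)·e^(−rT) = (165.9405 − 149.03) · e^(−0.0308·5/12)
= 16.9105 × 0.987249 = 16.69

HK$16.69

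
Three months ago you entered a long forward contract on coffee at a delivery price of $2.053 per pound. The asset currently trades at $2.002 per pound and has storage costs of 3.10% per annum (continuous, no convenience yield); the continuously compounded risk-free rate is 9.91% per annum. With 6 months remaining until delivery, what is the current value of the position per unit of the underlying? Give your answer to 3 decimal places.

Current fair forward for the remaining 6 months: F = S·e^((r + u)·T), (r + u) = 0.0991 + 0.0310 = 0.1301
F = 2.002 · e^(0.1301 × 6/12) = 2.002 × 1.067212 = 2.1366
Value of long forward = (F − K)·e^(−rT) = (2.1366 − 2.053) · e^(−0.0991·6/12)
= 0.0836 × 0.951658 = 0.080

$0.080 per pound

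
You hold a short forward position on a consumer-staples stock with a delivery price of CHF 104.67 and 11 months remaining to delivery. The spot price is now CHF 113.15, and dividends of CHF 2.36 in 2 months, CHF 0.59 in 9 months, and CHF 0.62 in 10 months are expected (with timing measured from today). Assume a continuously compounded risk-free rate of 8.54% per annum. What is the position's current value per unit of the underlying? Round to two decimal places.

-CHF 12.90

PV(remaining dividends) I = 2.36·e^(−0.0854·2/12) + 0.59·e^(−0.0854·9/12) + 0.62·e^(−0.0854·10/12) = 3.4575
Current forward F = (S − I)·e^(rT) = (113.15 − 3.4575)·e^(0.0854·11/12) = 109.6925 × 1.081429 = 118.6247
Value (long) = (F − K)·e^(−rT) = (118.6247 − 104.67) × 0.924702 = 12.9039
Short position value = −(long value) = -CHF 12.90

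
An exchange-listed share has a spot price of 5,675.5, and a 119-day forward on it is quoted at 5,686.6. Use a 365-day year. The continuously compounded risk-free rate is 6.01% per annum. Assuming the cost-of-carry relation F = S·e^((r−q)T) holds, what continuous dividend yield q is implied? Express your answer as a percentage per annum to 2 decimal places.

From F = S·e^((r−q)T): (r − q) = ln(F/S)/T
ln(5686.6/5675.5) = ln(1.001956) = 0.001954
(r − q) = 0.001954 / (119/365) = 0.005993
q = r − ln(F/S)/T = 0.0601 − 0.005993 = 0.054107
q = 5.41%

5.41%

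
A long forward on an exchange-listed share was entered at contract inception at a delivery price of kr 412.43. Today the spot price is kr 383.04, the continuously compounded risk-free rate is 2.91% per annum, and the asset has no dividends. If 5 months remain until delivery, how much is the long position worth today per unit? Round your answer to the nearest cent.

-kr 24.42

Current fair forward for the remaining 5 months: F = S·e^(r·T), r = 0.0291
F = 383.04 · e^(0.0291 × 5/12) = 383.04 × 1.012199 = 387.7127
Value of long forward = (F − K)·e^(−rT) = (387.7127 − 412.43) · e^(−0.0291·5/12)
= -24.7173 × 0.987948 = -24.42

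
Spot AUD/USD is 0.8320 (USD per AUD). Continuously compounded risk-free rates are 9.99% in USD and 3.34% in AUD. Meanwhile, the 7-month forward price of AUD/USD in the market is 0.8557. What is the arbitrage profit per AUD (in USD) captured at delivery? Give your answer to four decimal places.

Fair forward: F* = S·e^(carry·T), with carry = (r_USD − r_AUD) = 0.0999 − 0.0334 = 0.0665
F* = 0.8320 · e^(0.0665 × 7/12) = 0.8320 · e^0.038792 = 0.8320 × 1.039554 = 0.8649
Market 0.8557 < fair 0.8649: forward underpriced → reverse cash-and-carry (short spot, go long the forward).
At maturity, profit = |F_mkt − F*| = |0.8557 − 0.8649| = 0.0092 per AUD (in USD)

0.0092 per AUD (in USD)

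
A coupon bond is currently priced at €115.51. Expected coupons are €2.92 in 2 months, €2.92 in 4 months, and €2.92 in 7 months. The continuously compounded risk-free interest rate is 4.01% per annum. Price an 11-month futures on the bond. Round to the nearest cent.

€110.88

PV(coupons) I = 2.92·e^(−0.0401·2/12) + 2.92·e^(−0.0401·4/12) + 2.92·e^(−0.0401·7/12)
I = 2.9005 + 2.8812 + 2.8525 = 8.6342
F = (S − I)·e^(rT) = (115.51 − 8.6342) · e^(0.0401·11/12)
= 106.8758 · e^0.036758 = 106.8758 × 1.037442 = €110.88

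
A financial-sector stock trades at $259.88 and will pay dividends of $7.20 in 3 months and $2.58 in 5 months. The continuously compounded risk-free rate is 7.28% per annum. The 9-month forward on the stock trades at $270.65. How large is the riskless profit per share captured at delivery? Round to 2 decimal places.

$6.30 per share

PV(dividends) I = 7.20·e^(−0.0728·3/12) + 2.58·e^(−0.0728·5/12) = 9.5731
Fair forward F* = (S − I)·e^(rT) = (259.88 − 9.5731)·e^0.054600 = 250.3069 × 1.056118 = 264.3536
Market $270.65 > fair 264.3536: forward overpriced → cash-and-carry (borrow at r, buy the stock and collect the dividends, short the forward).
Profit at T = |F_mkt − F*| = |270.65 − 264.3536| = $6.30 per share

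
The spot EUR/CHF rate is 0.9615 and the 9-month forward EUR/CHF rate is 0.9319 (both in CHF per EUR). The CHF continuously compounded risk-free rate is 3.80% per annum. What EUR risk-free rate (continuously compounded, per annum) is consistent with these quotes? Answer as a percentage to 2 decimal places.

F = S·e^((r_CHF − r_EUR)T) ⇒ r_EUR = r_CHF − ln(F/S)/T
ln(0.9319/0.9615) = -0.031269; /(9/12) = -0.041692
r_EUR = 0.0380 + 0.041692 = 0.079692
r_EUR = 7.97%

7.97%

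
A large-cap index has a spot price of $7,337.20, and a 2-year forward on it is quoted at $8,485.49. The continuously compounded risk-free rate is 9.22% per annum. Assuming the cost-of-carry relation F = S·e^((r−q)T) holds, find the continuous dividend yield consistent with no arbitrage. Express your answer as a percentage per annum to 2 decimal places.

1.95%

From F = S·e^((r−q)T): (r − q) = ln(F/S)/T
ln(8485.49/7337.20) = ln(1.156502) = 0.145400
(r − q) = 0.145400 / (2) = 0.072700
q = r − ln(F/S)/T = 0.0922 − 0.072700 = 0.019500
q = 1.95%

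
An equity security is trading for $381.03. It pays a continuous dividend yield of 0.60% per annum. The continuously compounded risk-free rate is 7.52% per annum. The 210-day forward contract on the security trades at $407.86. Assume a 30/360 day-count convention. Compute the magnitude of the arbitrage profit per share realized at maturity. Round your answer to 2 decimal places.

Fair forward: F* = S·e^(carry·T), with carry = (r − q) = 0.0752 − 0.0060 = 0.0692
F* = 381.03 · e^(0.0692 × 210/360) = 381.03 · e^0.040367 = 381.03 × 1.041193 = $396.7258
Market $407.86 > fair $396.7258: forward overpriced → cash-and-carry (buy spot, short the forward).
At maturity, profit = |F_mkt − F*| = |407.86 − 396.7258| = $11.13 per share

$11.13 per share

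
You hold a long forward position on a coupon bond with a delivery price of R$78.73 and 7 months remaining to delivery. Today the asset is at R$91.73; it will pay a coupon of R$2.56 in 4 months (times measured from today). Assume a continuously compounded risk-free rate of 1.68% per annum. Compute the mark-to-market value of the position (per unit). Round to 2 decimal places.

PV(remaining coupons) I = 2.56·e^(−0.0168·4/12) = 2.5457
Current forward F = (S − I)·e^(rT) = (91.73 − 2.5457)·e^(0.0168·7/12) = 89.1843 × 1.009848 = 90.0626
Value (long) = (F − K)·e^(−rT) = (90.0626 − 78.73) × 0.990248 = 11.2221
Value = R$11.22

R$11.22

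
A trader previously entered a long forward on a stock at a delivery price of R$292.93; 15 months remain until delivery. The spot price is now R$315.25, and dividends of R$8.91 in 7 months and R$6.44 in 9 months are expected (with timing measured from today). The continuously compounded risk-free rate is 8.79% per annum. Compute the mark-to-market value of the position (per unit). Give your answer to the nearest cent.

R$38.31

PV(remaining dividends) I = 8.91·e^(−0.0879·7/12) + 6.44·e^(−0.0879·9/12) = 14.4938
Current forward F = (S − I)·e^(rT) = (315.25 − 14.4938)·e^(0.0879·15/12) = 300.7562 × 1.116139 = 335.6857
Value (long) = (F − K)·e^(−rT) = (335.6857 − 292.93) × 0.895946 = 38.3068
Value = R$38.31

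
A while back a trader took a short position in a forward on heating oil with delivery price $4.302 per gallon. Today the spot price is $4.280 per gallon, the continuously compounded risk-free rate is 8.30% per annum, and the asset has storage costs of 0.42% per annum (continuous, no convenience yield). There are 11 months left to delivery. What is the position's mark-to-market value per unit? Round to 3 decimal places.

Current fair forward for the remaining 11 months: F = S·e^((r + u)·T), (r + u) = 0.0830 + 0.0042 = 0.0872
F = 4.280 · e^(0.0872 × 11/12) = 4.280 × 1.083215 = 4.6362
Value of long forward = (F − K)·e^(−rT) = (4.6362 − 4.302) · e^(−0.0830·11/12)
= 0.3342 × 0.926739 = 0.310
Short position value = −(long value) = -$0.310

-$0.310 per gallon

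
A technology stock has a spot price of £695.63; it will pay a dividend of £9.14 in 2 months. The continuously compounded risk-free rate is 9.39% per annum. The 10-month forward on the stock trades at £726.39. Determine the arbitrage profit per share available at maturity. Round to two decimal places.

£16.13 per share

PV(dividends) I = 9.14·e^(−0.0939·2/12) = 8.9981
Fair forward F* = (S − I)·e^(rT) = (695.63 − 8.9981)·e^0.078250 = 686.6319 × 1.081393 = 742.5189
Market £726.39 < fair 742.5189: forward underpriced → reverse cash-and-carry (short the stock, invest proceeds at r, pay the dividends, go long the forward).
Profit at T = |F_mkt − F*| = |726.39 − 742.5189| = £16.13 per share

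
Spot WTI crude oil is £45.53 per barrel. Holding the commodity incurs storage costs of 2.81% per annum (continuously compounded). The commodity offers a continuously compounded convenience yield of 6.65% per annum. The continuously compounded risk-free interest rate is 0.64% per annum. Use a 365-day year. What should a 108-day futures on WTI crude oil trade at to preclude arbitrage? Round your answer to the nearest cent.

Net carry = r + u − y = 0.0064 + 0.0281 − 0.0665 = -0.0320
F = S·e^((r+u−y)T) = 45.53 · e^(-0.0320 × 108/365) = 45.53 · e^-0.009468
= 45.53 × 0.990577 = £45.10 per barrel

£45.10 per barrel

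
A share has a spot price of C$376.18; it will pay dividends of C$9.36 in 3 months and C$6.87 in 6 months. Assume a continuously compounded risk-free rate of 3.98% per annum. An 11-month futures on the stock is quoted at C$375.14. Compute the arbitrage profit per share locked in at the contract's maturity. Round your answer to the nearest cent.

PV(dividends) I = 9.36·e^(−0.0398·3/12) + 6.87·e^(−0.0398·6/12) = 16.0020
Fair futures F* = (S − I)·e^(rT) = (376.18 − 16.0020)·e^0.036483 = 360.1780 × 1.037157 = 373.5611
Market C$375.14 > fair 373.5611: forward overpriced → cash-and-carry (borrow at r, buy the stock and collect the dividends, short the forward).
Profit at T = |F_mkt − F*| = |375.14 − 373.5611| = C$1.58 per share

C$1.58 per share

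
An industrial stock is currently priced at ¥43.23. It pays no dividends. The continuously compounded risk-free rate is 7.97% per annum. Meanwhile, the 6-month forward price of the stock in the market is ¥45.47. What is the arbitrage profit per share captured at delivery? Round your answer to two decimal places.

Fair forward: F* = S·e^(carry·T), with carry = r = 0.0797
F* = 43.23 · e^(0.0797 × 6/12) = 43.23 · e^0.039850 = 43.23 × 1.040655 = ¥44.9875
Market ¥45.47 > fair ¥44.9875: forward overpriced → cash-and-carry (buy spot, short the forward).
At maturity, profit = |F_mkt − F*| = |45.47 − 44.9875| = ¥0.48 per share

¥0.48 per share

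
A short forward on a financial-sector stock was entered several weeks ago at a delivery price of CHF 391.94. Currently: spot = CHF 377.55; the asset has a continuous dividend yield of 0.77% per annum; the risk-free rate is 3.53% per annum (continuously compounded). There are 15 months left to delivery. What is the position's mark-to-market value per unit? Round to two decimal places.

Current fair forward for the remaining 15 months: F = S·e^((r − q)·T), (r − q) = 0.0353 − 0.0077 = 0.0276
F = 377.55 · e^(0.0276 × 15/12) = 377.55 × 1.035102 = 390.8028
Value of long forward = (F − K)·e^(−rT) = (390.8028 − 391.94) · e^(−0.0353·15/12)
= -1.1372 × 0.956834 = -1.09
Short position value = −(long value) = CHF 1.09

CHF 1.09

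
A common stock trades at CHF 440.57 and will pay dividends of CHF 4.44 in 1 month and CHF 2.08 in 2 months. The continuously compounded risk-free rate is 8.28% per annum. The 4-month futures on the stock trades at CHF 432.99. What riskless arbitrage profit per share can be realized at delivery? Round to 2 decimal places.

CHF 13.27 per share

PV(dividends) I = 4.44·e^(−0.0828·1/12) + 2.08·e^(−0.0828·2/12) = 6.4610
Fair futures F* = (S − I)·e^(rT) = (440.57 − 6.4610)·e^0.027600 = 434.1090 × 1.027984 = 446.2571
Market CHF 432.99 < fair 446.2571: forward underpriced → reverse cash-and-carry (short the stock, invest proceeds at r, pay the dividends, go long the forward).
Profit at T = |F_mkt − F*| = |432.99 − 446.2571| = CHF 13.27 per share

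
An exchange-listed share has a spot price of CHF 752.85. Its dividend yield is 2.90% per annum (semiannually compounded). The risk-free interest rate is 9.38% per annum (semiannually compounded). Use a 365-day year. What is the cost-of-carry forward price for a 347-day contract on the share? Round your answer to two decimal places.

CHF 799.22

F = S · (1+r/2)^(2T) / (1+q/2)^(2T)
= 752.85 × 1.091056 / 1.027750 = 752.85 × 1.061597
F = CHF 799.22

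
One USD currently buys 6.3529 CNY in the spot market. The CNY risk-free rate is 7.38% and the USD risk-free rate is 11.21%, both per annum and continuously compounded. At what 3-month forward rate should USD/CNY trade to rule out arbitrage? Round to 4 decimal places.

F = S·e^((r_CNY − r_USD)T) = 6.3529 · e^((0.0738 − 0.1121) × 3/12)
= 6.3529 · e^-0.009575 = 6.3529 × 0.990471
F = 6.2924 CNY per USD

6.2924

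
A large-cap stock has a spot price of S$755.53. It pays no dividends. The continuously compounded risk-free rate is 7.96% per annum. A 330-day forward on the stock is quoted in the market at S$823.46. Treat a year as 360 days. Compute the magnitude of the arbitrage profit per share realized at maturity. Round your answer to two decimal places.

S$10.74 per share

Fair forward: F* = S·e^(carry·T), with carry = r = 0.0796
F* = 755.53 · e^(0.0796 × 330/360) = 755.53 · e^0.072967 = 755.53 × 1.075695 = S$812.7198
Market S$823.46 > fair S$812.7198: forward overpriced → cash-and-carry (buy spot, short the forward).
At maturity, profit = |F_mkt − F*| = |823.46 − 812.7198| = S$10.74 per share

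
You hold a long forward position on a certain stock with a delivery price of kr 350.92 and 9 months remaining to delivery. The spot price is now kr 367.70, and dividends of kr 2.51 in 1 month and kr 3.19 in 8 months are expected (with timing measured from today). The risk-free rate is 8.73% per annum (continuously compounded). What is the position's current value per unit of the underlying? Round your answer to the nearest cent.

PV(remaining dividends) I = 2.51·e^(−0.0873·1/12) + 3.19·e^(−0.0873·8/12) = 5.5014
Current forward F = (S − I)·e^(rT) = (367.70 − 5.5014)·e^(0.0873·9/12) = 362.1986 × 1.067666 = 386.7071
Value (long) = (F − K)·e^(−rT) = (386.7071 − 350.92) × 0.936622 = 33.5190
Value = kr 33.52

kr 33.52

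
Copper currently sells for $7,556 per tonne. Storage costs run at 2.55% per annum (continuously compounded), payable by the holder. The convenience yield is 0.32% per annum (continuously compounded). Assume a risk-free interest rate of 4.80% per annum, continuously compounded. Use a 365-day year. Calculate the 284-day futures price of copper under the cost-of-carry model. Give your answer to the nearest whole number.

$7,981 per tonne

Net carry = r + u − y = 0.0480 + 0.0255 − 0.0032 = 0.0703
F = S·e^((r+u−y)T) = 7556 · e^(0.0703 × 284/365) = 7556 · e^0.054699
= 7556 × 1.056223 = $7,981 per tonne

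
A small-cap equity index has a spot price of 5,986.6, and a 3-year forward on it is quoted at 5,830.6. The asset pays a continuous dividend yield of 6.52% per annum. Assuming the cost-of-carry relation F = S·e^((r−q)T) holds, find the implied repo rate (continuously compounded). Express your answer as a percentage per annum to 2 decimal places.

5.64%

From F = S·e^((r−q)T): (r − q) = ln(F/S)/T
ln(5830.6/5986.6) = ln(0.973942) = -0.026404
(r − q) = -0.026404 / (3) = -0.008801
r = ln(F/S)/T + q = -0.008801 + 0.0652 = 0.056399
r = 5.64%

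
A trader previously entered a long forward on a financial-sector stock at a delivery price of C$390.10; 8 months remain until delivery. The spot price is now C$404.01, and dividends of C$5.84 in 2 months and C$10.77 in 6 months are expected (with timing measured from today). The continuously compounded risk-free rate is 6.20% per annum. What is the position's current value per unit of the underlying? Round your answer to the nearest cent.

PV(remaining dividends) I = 5.84·e^(−0.0620·2/12) + 10.77·e^(−0.0620·6/12) = 16.2212
Current forward F = (S − I)·e^(rT) = (404.01 − 16.2212)·e^(0.0620·8/12) = 387.7888 × 1.042199 = 404.1531
Value (long) = (F − K)·e^(−rT) = (404.1531 − 390.10) × 0.959509 = 13.4841
Value = C$13.48

C$13.48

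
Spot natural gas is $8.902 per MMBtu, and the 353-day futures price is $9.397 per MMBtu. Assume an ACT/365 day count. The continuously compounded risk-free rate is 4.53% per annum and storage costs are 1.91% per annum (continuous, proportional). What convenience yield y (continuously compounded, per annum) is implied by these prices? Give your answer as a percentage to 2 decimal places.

0.84%

F = S·e^((r+u−y)T) ⇒ (r+u−y) = ln(F/S)/T
ln(9.397/8.902) = 0.054115; /T ⇒ 0.055955
y = r + u − ln(F/S)/T = 0.0453 + 0.0191 − 0.055955 = 0.008445
y = 0.84%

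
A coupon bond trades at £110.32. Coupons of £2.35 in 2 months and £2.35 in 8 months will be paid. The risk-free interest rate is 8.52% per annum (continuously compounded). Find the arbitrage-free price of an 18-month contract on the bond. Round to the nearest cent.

£120.20

PV(coupons) I = 2.35·e^(−0.0852·2/12) + 2.35·e^(−0.0852·8/12)
I = 2.3169 + 2.2202 = 4.5371
F = (S − I)·e^(rT) = (110.32 − 4.5371) · e^(0.0852·18/12)
= 105.7829 · e^0.127800 = 105.7829 × 1.136326 = £120.20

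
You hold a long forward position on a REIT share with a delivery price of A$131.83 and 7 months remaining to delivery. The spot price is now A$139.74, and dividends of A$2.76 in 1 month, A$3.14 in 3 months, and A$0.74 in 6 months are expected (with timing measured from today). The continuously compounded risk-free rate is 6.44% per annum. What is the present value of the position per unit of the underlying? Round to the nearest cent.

A$6.22

PV(remaining dividends) I = 2.76·e^(−0.0644·1/12) + 3.14·e^(−0.0644·3/12) + 0.74·e^(−0.0644·6/12) = 6.5516
Current forward F = (S − I)·e^(rT) = (139.74 − 6.5516)·e^(0.0644·7/12) = 133.1884 × 1.038281 = 138.2870
Value (long) = (F − K)·e^(−rT) = (138.2870 − 131.83) × 0.963130 = 6.2189
Value = A$6.22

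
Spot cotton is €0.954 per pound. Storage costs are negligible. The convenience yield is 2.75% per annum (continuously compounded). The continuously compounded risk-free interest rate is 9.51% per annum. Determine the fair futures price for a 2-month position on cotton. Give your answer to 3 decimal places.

Net carry = r + u − y = 0.0951 + 0.0000 − 0.0275 = 0.0676
F = S·e^((r+u−y)T) = 0.954 · e^(0.0676 × 2/12) = 0.954 · e^0.011267
= 0.954 × 1.011331 = €0.965 per pound

€0.965 per pound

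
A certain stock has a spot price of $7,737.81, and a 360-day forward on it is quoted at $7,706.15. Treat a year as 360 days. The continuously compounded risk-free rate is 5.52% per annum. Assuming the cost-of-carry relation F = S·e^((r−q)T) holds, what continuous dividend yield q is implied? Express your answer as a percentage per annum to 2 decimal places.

From F = S·e^((r−q)T): (r − q) = ln(F/S)/T
ln(7706.15/7737.81) = ln(0.995908) = -0.004100
(r − q) = -0.004100 / (360/360) = -0.004100
q = r − ln(F/S)/T = 0.0552 + 0.004100 = 0.059300
q = 5.93%

5.93%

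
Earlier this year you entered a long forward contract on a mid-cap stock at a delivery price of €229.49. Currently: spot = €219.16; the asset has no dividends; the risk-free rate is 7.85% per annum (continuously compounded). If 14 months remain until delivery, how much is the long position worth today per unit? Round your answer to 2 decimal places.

Current fair forward for the remaining 14 months: F = S·e^(r·T), r = 0.0785
F = 219.16 · e^(0.0785 × 14/12) = 219.16 × 1.095908 = 240.1792
Value of long forward = (F − K)·e^(−rT) = (240.1792 − 229.49) · e^(−0.0785·14/12)
= 10.6892 × 0.912485 = 9.75

€9.75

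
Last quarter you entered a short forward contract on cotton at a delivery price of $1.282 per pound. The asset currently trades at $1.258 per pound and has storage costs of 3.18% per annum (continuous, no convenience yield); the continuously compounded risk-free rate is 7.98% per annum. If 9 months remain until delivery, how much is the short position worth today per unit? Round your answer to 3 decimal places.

Current fair forward for the remaining 9 months: F = S·e^((r + u)·T), (r + u) = 0.0798 + 0.0318 = 0.1116
F = 1.258 · e^(0.1116 × 9/12) = 1.258 × 1.087303 = 1.3678
Value of long forward = (F − K)·e^(−rT) = (1.3678 − 1.282) · e^(−0.0798·9/12)
= 0.0858 × 0.941906 = 0.081
Short position value = −(long value) = -$0.081

-$0.081 per pound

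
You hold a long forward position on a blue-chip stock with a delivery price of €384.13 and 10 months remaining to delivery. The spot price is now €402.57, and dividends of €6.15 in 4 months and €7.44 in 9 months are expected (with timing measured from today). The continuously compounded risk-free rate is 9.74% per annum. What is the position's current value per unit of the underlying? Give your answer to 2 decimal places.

€35.52

PV(remaining dividends) I = 6.15·e^(−0.0974·4/12) + 7.44·e^(−0.0974·9/12) = 12.8694
Current forward F = (S − I)·e^(rT) = (402.57 − 12.8694)·e^(0.0974·10/12) = 389.7006 × 1.084552 = 422.6506
Value (long) = (F − K)·e^(−rT) = (422.6506 − 384.13) × 0.922040 = 35.5175
Value = €35.52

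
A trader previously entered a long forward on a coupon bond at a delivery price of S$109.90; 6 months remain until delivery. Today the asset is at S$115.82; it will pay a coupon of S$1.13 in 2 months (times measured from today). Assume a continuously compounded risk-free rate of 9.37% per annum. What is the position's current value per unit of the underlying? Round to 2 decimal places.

S$9.84

PV(remaining coupons) I = 1.13·e^(−0.0937·2/12) = 1.1125
Current forward F = (S − I)·e^(rT) = (115.82 − 1.1125)·e^(0.0937·6/12) = 114.7075 × 1.047965 = 120.2094
Value (long) = (F − K)·e^(−rT) = (120.2094 − 109.90) × 0.954231 = 9.8375
Value = S$9.84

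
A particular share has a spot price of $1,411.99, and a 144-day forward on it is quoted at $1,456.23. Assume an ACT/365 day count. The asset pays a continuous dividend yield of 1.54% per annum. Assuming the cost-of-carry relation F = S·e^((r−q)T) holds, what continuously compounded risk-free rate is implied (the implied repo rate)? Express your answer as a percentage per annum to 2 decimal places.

From F = S·e^((r−q)T): (r − q) = ln(F/S)/T
ln(1456.23/1411.99) = ln(1.031332) = 0.030851
(r − q) = 0.030851 / (144/365) = 0.078199
r = ln(F/S)/T + q = 0.078199 + 0.0154 = 0.093599
r = 9.36%

9.36%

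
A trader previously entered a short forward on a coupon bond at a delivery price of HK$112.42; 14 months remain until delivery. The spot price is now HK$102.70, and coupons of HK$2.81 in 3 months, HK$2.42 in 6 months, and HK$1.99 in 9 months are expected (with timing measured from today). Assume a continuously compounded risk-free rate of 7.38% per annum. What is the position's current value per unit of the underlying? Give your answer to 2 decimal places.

PV(remaining coupons) I = 2.81·e^(−0.0738·3/12) + 2.42·e^(−0.0738·6/12) + 1.99·e^(−0.0738·9/12) = 6.9738
Current forward F = (S − I)·e^(rT) = (102.70 − 6.9738)·e^(0.0738·14/12) = 95.7262 × 1.089915 = 104.3334
Value (long) = (F − K)·e^(−rT) = (104.3334 − 112.42) × 0.917502 = -7.4195
Short position value = −(long value) = HK$7.42

HK$7.42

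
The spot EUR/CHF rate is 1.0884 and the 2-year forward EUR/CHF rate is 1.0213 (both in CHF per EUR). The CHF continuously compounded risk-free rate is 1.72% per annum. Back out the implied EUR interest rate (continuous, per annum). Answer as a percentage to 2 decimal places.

F = S·e^((r_CHF − r_EUR)T) ⇒ r_EUR = r_CHF − ln(F/S)/T
ln(1.0213/1.0884) = -0.063632; /(2) = -0.031816
r_EUR = 0.0172 + 0.031816 = 0.049016
r_EUR = 4.90%

4.90%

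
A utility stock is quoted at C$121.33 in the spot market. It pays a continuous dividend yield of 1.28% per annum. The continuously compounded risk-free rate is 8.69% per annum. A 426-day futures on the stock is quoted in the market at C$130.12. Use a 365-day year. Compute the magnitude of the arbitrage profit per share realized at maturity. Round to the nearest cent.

C$2.17 per share

Fair futures: F* = S·e^(carry·T), with carry = (r − q) = 0.0869 − 0.0128 = 0.0741
F* = 121.33 · e^(0.0741 × 426/365) = 121.33 · e^0.086484 = 121.33 × 1.090334 = C$132.2902
Market C$130.12 < fair C$132.2902: forward underpriced → reverse cash-and-carry (short spot, go long the forward).
At maturity, profit = |F_mkt − F*| = |130.12 − 132.2902| = C$2.17 per share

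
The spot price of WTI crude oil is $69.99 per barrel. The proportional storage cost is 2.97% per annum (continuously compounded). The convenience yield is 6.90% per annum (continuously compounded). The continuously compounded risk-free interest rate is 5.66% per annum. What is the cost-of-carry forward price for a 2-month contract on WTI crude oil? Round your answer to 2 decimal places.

$70.19 per barrel

Net carry = r + u − y = 0.0566 + 0.0297 − 0.0690 = 0.0173
F = S·e^((r+u−y)T) = 69.99 · e^(0.0173 × 2/12) = 69.99 · e^0.002883
= 69.99 × 1.002887 = $70.19 per barrel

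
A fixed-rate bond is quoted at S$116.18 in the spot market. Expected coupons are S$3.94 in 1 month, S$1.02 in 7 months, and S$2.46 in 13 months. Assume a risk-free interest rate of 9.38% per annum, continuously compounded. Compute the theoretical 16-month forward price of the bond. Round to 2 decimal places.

PV(coupons) I = 3.94·e^(−0.0938·1/12) + 1.02·e^(−0.0938·7/12) + 2.46·e^(−0.0938·13/12)
I = 3.9093 + 0.9657 + 2.2223 = 7.0973
F = (S − I)·e^(rT) = (116.18 − 7.0973) · e^(0.0938·16/12)
= 109.0827 · e^0.125067 = 109.0827 × 1.133224 = S$123.62

S$123.62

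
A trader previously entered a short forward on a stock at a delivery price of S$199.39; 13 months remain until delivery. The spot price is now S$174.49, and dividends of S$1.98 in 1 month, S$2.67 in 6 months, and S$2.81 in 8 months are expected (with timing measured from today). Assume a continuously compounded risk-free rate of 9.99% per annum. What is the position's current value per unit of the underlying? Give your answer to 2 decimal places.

S$11.58

PV(remaining dividends) I = 1.98·e^(−0.0999·1/12) + 2.67·e^(−0.0999·6/12) + 2.81·e^(−0.0999·8/12) = 7.1324
Current forward F = (S − I)·e^(rT) = (174.49 − 7.1324)·e^(0.0999·13/12) = 167.3576 × 1.114298 = 186.4862
Value (long) = (F − K)·e^(−rT) = (186.4862 − 199.39) × 0.897426 = -11.5802
Short position value = −(long value) = S$11.58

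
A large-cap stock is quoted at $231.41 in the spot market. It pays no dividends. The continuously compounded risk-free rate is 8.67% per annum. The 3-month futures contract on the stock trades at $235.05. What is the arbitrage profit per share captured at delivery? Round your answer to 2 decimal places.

$1.43 per share

Fair futures: F* = S·e^(carry·T), with carry = r = 0.0867
F* = 231.41 · e^(0.0867 × 3/12) = 231.41 · e^0.021675 = 231.41 × 1.021912 = $236.4807
Market $235.05 < fair $236.4807: forward underpriced → reverse cash-and-carry (short spot, go long the forward).
At maturity, profit = |F_mkt − F*| = |235.05 − 236.4807| = $1.43 per share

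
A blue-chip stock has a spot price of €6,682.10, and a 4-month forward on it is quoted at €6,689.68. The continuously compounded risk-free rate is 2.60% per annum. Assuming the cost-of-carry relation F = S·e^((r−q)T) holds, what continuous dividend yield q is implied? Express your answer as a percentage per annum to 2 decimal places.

From F = S·e^((r−q)T): (r − q) = ln(F/S)/T
ln(6689.68/6682.10) = ln(1.001134) = 0.001133
(r − q) = 0.001133 / (4/12) = 0.003399
q = r − ln(F/S)/T = 0.0260 − 0.003399 = 0.022601
q = 2.26%

2.26%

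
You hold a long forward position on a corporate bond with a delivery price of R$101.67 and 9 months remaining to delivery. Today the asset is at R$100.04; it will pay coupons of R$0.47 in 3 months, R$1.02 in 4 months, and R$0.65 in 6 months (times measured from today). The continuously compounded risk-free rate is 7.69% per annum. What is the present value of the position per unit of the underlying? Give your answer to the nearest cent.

PV(remaining coupons) I = 0.47·e^(−0.0769·3/12) + 1.02·e^(−0.0769·4/12) + 0.65·e^(−0.0769·6/12) = 2.0807
Current forward F = (S − I)·e^(rT) = (100.04 − 2.0807)·e^(0.0769·9/12) = 97.9593 × 1.059371 = 103.7752
Value (long) = (F − K)·e^(−rT) = (103.7752 − 101.67) × 0.943957 = 1.9872
Value = R$1.99

R$1.99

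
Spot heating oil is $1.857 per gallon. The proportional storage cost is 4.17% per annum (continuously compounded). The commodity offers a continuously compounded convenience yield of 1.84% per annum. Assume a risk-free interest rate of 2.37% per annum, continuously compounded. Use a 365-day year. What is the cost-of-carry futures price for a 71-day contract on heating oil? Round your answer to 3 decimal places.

Net carry = r + u − y = 0.0237 + 0.0417 − 0.0184 = 0.0470
F = S·e^((r+u−y)T) = 1.857 · e^(0.0470 × 71/365) = 1.857 · e^0.009142
= 1.857 × 1.009184 = $1.874 per gallon

$1.874 per gallon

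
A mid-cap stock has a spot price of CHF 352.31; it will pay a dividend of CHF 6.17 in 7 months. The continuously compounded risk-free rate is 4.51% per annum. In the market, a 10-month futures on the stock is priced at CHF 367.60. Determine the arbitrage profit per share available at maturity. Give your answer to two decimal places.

PV(dividends) I = 6.17·e^(−0.0451·7/12) = 6.0098
Fair futures F* = (S − I)·e^(rT) = (352.31 − 6.0098)·e^0.037583 = 346.3002 × 1.038298 = 359.5628
Market CHF 367.60 > fair 359.5628: forward overpriced → cash-and-carry (borrow at r, buy the stock and collect the dividends, short the forward).
Profit at T = |F_mkt − F*| = |367.60 − 359.5628| = CHF 8.04 per share

CHF 8.04 per share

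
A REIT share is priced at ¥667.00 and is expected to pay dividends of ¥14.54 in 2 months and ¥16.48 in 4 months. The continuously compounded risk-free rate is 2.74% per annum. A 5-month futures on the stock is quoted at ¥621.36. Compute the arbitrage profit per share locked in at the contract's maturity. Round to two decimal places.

PV(dividends) I = 14.54·e^(−0.0274·2/12) + 16.48·e^(−0.0274·4/12) = 30.8039
Fair futures F* = (S − I)·e^(rT) = (667.00 − 30.8039)·e^0.011417 = 636.1961 × 1.011482 = 643.5009
Market ¥621.36 < fair 643.5009: forward underpriced → reverse cash-and-carry (short the stock, invest proceeds at r, pay the dividends, go long the forward).
Profit at T = |F_mkt − F*| = |621.36 − 643.5009| = ¥22.14 per share

¥22.14 per share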